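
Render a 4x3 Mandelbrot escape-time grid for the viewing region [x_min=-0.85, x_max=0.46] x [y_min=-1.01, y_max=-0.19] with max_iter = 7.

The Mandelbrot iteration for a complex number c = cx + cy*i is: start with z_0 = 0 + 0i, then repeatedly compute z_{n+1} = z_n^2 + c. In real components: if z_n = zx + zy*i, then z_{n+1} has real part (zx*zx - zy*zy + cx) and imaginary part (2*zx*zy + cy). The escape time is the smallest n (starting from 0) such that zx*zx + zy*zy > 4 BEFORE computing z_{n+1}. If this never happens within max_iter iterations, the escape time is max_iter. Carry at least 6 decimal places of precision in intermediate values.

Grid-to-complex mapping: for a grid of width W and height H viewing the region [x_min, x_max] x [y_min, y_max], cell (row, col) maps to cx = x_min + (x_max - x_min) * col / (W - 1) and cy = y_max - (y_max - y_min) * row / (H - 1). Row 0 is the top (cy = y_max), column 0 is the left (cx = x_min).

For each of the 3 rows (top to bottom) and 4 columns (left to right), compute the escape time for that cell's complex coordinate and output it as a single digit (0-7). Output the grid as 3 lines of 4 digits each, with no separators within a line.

Answer: 7776
5775
3463

Derivation:
(row=0, col=0): c = -0.8500 + -0.1900i → escape time 7
(row=0, col=1): c = -0.4133 + -0.1900i → escape time 7
(row=0, col=2): c = 0.0233 + -0.1900i → escape time 7
(row=0, col=3): c = 0.4600 + -0.1900i → escape time 6
(row=1, col=0): c = -0.8500 + -0.6000i → escape time 5
(row=1, col=1): c = -0.4133 + -0.6000i → escape time 7
(row=1, col=2): c = 0.0233 + -0.6000i → escape time 7
(row=1, col=3): c = 0.4600 + -0.6000i → escape time 5
(row=2, col=0): c = -0.8500 + -1.0100i → escape time 3
(row=2, col=1): c = -0.4133 + -1.0100i → escape time 4
(row=2, col=2): c = 0.0233 + -1.0100i → escape time 6
(row=2, col=3): c = 0.4600 + -1.0100i → escape time 3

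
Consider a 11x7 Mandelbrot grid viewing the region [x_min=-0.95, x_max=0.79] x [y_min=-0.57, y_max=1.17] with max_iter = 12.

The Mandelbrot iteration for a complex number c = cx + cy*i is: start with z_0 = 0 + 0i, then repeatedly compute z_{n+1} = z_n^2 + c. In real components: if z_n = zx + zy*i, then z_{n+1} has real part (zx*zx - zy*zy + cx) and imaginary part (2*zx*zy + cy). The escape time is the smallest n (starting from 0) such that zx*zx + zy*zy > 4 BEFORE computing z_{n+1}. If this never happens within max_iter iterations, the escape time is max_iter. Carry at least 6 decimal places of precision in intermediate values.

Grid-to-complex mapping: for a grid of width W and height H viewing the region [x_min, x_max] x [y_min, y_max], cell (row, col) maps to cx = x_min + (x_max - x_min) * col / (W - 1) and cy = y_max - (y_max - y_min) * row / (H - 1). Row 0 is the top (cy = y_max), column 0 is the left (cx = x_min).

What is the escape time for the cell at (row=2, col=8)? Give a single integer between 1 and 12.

Answer: 5

Derivation:
z_0 = 0 + 0i, c = 0.4420 + 0.5900i
Iter 1: z = 0.4420 + 0.5900i, |z|^2 = 0.5435
Iter 2: z = 0.2893 + 1.1116i, |z|^2 = 1.3192
Iter 3: z = -0.7099 + 1.2331i, |z|^2 = 2.0244
Iter 4: z = -0.5745 + -1.1607i, |z|^2 = 1.6773
Iter 5: z = -0.5751 + 1.9237i, |z|^2 = 4.0313
Escaped at iteration 5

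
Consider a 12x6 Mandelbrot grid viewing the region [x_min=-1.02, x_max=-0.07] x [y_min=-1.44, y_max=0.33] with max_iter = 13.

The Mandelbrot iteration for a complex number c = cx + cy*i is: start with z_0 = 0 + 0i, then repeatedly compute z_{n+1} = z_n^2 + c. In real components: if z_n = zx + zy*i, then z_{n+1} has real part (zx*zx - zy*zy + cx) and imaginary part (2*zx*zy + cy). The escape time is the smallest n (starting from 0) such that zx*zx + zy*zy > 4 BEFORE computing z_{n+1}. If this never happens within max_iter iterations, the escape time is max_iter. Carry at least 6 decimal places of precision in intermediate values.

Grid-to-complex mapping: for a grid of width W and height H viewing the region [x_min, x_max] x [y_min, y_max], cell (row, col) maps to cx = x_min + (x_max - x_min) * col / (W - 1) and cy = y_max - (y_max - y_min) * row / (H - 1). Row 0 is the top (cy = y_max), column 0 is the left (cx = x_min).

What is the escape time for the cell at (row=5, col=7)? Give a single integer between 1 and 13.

Answer: 2

Derivation:
z_0 = 0 + 0i, c = -0.4155 + -1.4400i
Iter 1: z = -0.4155 + -1.4400i, |z|^2 = 2.2462
Iter 2: z = -2.3165 + -0.2435i, |z|^2 = 5.4252
Escaped at iteration 2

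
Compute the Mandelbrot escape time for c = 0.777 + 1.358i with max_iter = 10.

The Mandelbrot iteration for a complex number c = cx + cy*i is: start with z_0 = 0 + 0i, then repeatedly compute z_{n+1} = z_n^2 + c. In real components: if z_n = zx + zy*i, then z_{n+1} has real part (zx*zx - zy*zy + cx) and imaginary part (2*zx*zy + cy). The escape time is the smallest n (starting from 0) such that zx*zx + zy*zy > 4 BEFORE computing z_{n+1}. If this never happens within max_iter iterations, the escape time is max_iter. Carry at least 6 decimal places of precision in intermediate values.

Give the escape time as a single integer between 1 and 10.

z_0 = 0 + 0i, c = 0.7770 + 1.3580i
Iter 1: z = 0.7770 + 1.3580i, |z|^2 = 2.4479
Iter 2: z = -0.4634 + 3.4683i, |z|^2 = 12.2441
Escaped at iteration 2

Answer: 2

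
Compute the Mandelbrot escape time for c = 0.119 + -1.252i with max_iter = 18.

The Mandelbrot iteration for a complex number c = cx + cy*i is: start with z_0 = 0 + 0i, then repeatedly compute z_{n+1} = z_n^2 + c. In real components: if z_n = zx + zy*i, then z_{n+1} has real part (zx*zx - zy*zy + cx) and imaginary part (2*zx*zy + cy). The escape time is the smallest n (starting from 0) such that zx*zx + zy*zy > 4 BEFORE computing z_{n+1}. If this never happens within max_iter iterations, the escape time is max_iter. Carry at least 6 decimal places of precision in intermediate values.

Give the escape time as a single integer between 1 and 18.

Answer: 2

Derivation:
z_0 = 0 + 0i, c = 0.1190 + -1.2520i
Iter 1: z = 0.1190 + -1.2520i, |z|^2 = 1.5817
Iter 2: z = -1.4343 + -1.5500i, |z|^2 = 4.4598
Escaped at iteration 2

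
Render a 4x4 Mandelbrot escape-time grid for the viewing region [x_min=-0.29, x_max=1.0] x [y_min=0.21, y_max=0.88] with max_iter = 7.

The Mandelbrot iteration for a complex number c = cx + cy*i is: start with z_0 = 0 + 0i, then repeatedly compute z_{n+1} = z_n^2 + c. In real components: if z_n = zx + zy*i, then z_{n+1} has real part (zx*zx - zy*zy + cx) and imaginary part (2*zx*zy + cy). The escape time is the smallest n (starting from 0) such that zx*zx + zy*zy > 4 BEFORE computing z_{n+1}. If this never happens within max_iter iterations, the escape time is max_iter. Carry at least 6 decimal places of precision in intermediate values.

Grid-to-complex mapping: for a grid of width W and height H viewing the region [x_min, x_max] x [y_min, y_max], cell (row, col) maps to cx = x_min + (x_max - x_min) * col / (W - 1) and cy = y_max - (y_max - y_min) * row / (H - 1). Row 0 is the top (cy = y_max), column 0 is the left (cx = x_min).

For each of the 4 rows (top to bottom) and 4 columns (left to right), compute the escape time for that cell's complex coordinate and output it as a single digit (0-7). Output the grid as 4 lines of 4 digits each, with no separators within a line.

(row=0, col=0): c = -0.2900 + 0.8800i → escape time 7
(row=0, col=1): c = 0.1400 + 0.8800i → escape time 5
(row=0, col=2): c = 0.5700 + 0.8800i → escape time 3
(row=0, col=3): c = 1.0000 + 0.8800i → escape time 2
(row=1, col=0): c = -0.2900 + 0.6567i → escape time 7
(row=1, col=1): c = 0.1400 + 0.6567i → escape time 7
(row=1, col=2): c = 0.5700 + 0.6567i → escape time 3
(row=1, col=3): c = 1.0000 + 0.6567i → escape time 2
(row=2, col=0): c = -0.2900 + 0.4333i → escape time 7
(row=2, col=1): c = 0.1400 + 0.4333i → escape time 7
(row=2, col=2): c = 0.5700 + 0.4333i → escape time 4
(row=2, col=3): c = 1.0000 + 0.4333i → escape time 2
(row=3, col=0): c = -0.2900 + 0.2100i → escape time 7
(row=3, col=1): c = 0.1400 + 0.2100i → escape time 7
(row=3, col=2): c = 0.5700 + 0.2100i → escape time 4
(row=3, col=3): c = 1.0000 + 0.2100i → escape time 2

Answer: 7532
7732
7742
7742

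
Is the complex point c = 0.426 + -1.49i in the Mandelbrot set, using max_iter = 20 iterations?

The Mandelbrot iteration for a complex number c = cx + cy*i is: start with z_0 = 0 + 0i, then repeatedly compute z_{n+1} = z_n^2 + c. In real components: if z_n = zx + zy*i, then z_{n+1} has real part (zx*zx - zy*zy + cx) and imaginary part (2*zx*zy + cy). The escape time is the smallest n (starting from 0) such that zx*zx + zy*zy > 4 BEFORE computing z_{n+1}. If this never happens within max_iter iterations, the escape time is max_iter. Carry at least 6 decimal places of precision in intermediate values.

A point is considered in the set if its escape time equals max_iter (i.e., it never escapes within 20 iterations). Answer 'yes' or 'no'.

Answer: no

Derivation:
z_0 = 0 + 0i, c = 0.4260 + -1.4900i
Iter 1: z = 0.4260 + -1.4900i, |z|^2 = 2.4016
Iter 2: z = -1.6126 + -2.7595i, |z|^2 = 10.2153
Escaped at iteration 2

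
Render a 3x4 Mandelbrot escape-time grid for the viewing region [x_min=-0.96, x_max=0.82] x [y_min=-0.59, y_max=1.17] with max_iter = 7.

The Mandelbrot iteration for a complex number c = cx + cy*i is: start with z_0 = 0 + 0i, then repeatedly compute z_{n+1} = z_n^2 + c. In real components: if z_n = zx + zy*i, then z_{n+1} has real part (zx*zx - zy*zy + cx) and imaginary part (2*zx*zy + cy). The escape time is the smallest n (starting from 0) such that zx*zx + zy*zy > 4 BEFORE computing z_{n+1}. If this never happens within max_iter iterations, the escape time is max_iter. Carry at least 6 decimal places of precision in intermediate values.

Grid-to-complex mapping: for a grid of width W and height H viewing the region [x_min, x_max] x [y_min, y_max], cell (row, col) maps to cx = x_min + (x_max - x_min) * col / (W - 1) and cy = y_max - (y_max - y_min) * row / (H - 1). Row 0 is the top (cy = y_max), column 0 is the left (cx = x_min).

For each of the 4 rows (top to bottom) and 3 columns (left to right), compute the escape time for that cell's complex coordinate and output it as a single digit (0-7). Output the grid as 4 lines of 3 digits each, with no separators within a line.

(row=0, col=0): c = -0.9600 + 1.1700i → escape time 3
(row=0, col=1): c = -0.0700 + 1.1700i → escape time 4
(row=0, col=2): c = 0.8200 + 1.1700i → escape time 2
(row=1, col=0): c = -0.9600 + 0.5833i → escape time 5
(row=1, col=1): c = -0.0700 + 0.5833i → escape time 7
(row=1, col=2): c = 0.8200 + 0.5833i → escape time 3
(row=2, col=0): c = -0.9600 + -0.0033i → escape time 7
(row=2, col=1): c = -0.0700 + -0.0033i → escape time 7
(row=2, col=2): c = 0.8200 + -0.0033i → escape time 3
(row=3, col=0): c = -0.9600 + -0.5900i → escape time 5
(row=3, col=1): c = -0.0700 + -0.5900i → escape time 7
(row=3, col=2): c = 0.8200 + -0.5900i → escape time 3

Answer: 342
573
773
573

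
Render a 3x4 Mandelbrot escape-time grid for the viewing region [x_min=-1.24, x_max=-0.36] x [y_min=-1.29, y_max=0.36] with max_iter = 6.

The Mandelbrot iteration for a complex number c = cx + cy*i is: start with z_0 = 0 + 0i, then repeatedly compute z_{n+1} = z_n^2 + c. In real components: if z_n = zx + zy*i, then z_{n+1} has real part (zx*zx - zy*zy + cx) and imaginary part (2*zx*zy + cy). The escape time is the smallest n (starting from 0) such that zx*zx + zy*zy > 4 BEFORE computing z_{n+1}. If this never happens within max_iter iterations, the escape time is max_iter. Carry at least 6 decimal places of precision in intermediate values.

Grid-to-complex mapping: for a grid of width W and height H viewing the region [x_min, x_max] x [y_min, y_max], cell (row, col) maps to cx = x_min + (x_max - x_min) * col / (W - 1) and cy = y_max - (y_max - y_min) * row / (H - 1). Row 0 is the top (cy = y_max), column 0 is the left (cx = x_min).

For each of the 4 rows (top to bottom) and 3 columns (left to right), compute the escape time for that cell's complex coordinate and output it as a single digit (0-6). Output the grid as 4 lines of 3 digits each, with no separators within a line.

Answer: 666
666
346
233

Derivation:
(row=0, col=0): c = -1.2400 + 0.3600i → escape time 6
(row=0, col=1): c = -0.8000 + 0.3600i → escape time 6
(row=0, col=2): c = -0.3600 + 0.3600i → escape time 6
(row=1, col=0): c = -1.2400 + -0.1900i → escape time 6
(row=1, col=1): c = -0.8000 + -0.1900i → escape time 6
(row=1, col=2): c = -0.3600 + -0.1900i → escape time 6
(row=2, col=0): c = -1.2400 + -0.7400i → escape time 3
(row=2, col=1): c = -0.8000 + -0.7400i → escape time 4
(row=2, col=2): c = -0.3600 + -0.7400i → escape time 6
(row=3, col=0): c = -1.2400 + -1.2900i → escape time 2
(row=3, col=1): c = -0.8000 + -1.2900i → escape time 3
(row=3, col=2): c = -0.3600 + -1.2900i → escape time 3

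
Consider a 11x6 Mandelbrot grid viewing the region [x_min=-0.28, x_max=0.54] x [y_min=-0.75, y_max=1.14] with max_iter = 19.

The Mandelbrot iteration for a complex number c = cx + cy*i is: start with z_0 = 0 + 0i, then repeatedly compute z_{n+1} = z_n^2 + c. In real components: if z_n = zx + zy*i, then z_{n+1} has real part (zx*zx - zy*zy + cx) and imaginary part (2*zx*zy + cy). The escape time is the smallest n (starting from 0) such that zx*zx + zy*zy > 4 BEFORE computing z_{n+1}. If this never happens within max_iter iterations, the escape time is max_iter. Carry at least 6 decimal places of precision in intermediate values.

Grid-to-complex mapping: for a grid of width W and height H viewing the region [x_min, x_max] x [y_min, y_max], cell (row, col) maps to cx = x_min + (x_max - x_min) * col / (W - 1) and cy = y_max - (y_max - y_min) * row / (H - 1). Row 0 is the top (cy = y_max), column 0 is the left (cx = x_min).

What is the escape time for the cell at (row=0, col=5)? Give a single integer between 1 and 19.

z_0 = 0 + 0i, c = 0.1300 + 1.1400i
Iter 1: z = 0.1300 + 1.1400i, |z|^2 = 1.3165
Iter 2: z = -1.1527 + 1.4364i, |z|^2 = 3.3920
Iter 3: z = -0.6045 + -2.1715i, |z|^2 = 5.0808
Escaped at iteration 3

Answer: 3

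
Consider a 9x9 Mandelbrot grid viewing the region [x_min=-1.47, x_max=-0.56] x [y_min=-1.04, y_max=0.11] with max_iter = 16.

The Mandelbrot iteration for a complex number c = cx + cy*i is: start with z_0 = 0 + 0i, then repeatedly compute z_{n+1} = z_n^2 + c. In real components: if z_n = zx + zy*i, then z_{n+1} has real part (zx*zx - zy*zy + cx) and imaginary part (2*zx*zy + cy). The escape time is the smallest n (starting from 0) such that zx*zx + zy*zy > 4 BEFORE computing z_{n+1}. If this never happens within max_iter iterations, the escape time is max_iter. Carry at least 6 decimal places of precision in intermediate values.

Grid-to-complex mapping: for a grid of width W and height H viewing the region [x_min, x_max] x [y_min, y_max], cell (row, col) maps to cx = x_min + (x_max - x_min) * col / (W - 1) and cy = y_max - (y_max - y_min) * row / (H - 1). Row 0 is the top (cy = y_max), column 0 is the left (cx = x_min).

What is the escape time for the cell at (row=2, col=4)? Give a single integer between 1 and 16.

Answer: 16

Derivation:
z_0 = 0 + 0i, c = -1.0150 + -0.1775i
Iter 1: z = -1.0150 + -0.1775i, |z|^2 = 1.0617
Iter 2: z = -0.0163 + 0.1828i, |z|^2 = 0.0337
Iter 3: z = -1.0482 + -0.1835i, |z|^2 = 1.1323
Iter 4: z = 0.0500 + 0.2071i, |z|^2 = 0.0454
Iter 5: z = -1.0554 + -0.1568i, |z|^2 = 1.1384
Iter 6: z = 0.0742 + 0.1535i, |z|^2 = 0.0291
Iter 7: z = -1.0330 + -0.1547i, |z|^2 = 1.0911
Iter 8: z = 0.0282 + 0.1421i, |z|^2 = 0.0210
Iter 9: z = -1.0344 + -0.1695i, |z|^2 = 1.0987
Iter 10: z = 0.0263 + 0.1731i, |z|^2 = 0.0307
Iter 11: z = -1.0443 + -0.1684i, |z|^2 = 1.1189
Iter 12: z = 0.0472 + 0.1742i, |z|^2 = 0.0326
Iter 13: z = -1.0431 + -0.1611i, |z|^2 = 1.1141
Iter 14: z = 0.0472 + 0.1585i, |z|^2 = 0.0274
Iter 15: z = -1.0379 + -0.1625i, |z|^2 = 1.1037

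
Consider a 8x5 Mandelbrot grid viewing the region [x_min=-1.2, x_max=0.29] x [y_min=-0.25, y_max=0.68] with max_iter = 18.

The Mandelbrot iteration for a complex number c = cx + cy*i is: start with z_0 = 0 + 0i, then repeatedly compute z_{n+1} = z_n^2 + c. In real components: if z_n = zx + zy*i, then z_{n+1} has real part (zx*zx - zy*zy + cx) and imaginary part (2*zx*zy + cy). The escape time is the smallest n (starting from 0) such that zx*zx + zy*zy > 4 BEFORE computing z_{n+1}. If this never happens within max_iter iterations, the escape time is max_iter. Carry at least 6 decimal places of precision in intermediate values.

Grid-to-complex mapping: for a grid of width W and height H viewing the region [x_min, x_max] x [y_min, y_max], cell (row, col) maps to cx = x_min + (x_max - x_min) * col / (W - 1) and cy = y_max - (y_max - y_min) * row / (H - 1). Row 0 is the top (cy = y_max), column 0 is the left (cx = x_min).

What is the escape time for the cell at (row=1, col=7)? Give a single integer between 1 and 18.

Answer: 18

Derivation:
z_0 = 0 + 0i, c = 0.2900 + 0.4475i
Iter 1: z = 0.2900 + 0.4475i, |z|^2 = 0.2844
Iter 2: z = 0.1738 + 0.7071i, |z|^2 = 0.5301
Iter 3: z = -0.1797 + 0.6933i, |z|^2 = 0.5130
Iter 4: z = -0.1584 + 0.1983i, |z|^2 = 0.0644
Iter 5: z = 0.2758 + 0.3847i, |z|^2 = 0.2240
Iter 6: z = 0.2181 + 0.6597i, |z|^2 = 0.4827
Iter 7: z = -0.0976 + 0.7352i, |z|^2 = 0.5501
Iter 8: z = -0.2410 + 0.3040i, |z|^2 = 0.1505
Iter 9: z = 0.2557 + 0.3010i, |z|^2 = 0.1559
Iter 10: z = 0.2648 + 0.6014i, |z|^2 = 0.4318
Iter 11: z = -0.0016 + 0.7660i, |z|^2 = 0.5867
Iter 12: z = -0.2967 + 0.4451i, |z|^2 = 0.2862
Iter 13: z = 0.1799 + 0.1833i, |z|^2 = 0.0660
Iter 14: z = 0.2888 + 0.5135i, |z|^2 = 0.3470
Iter 15: z = 0.1097 + 0.7440i, |z|^2 = 0.5656
Iter 16: z = -0.2516 + 0.6108i, |z|^2 = 0.4363
Iter 17: z = -0.0198 + 0.1402i, |z|^2 = 0.0200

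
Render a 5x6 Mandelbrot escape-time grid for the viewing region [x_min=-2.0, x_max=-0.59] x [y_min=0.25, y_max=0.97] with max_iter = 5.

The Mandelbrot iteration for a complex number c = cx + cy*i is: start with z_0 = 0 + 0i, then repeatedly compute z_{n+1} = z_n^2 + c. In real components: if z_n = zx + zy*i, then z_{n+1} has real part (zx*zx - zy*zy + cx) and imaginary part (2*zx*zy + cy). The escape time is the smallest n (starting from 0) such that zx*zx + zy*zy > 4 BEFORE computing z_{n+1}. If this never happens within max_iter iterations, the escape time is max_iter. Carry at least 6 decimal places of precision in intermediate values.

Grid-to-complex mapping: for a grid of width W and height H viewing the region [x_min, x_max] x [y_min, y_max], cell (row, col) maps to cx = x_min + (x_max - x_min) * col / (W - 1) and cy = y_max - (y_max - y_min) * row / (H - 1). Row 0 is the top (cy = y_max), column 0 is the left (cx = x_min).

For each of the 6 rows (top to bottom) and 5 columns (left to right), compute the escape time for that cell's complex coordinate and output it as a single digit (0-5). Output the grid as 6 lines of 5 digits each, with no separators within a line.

Answer: 12334
13334
13345
13355
13555
14555

Derivation:
(row=0, col=0): c = -2.0000 + 0.9700i → escape time 1
(row=0, col=1): c = -1.6475 + 0.9700i → escape time 2
(row=0, col=2): c = -1.2950 + 0.9700i → escape time 3
(row=0, col=3): c = -0.9425 + 0.9700i → escape time 3
(row=0, col=4): c = -0.5900 + 0.9700i → escape time 4
(row=1, col=0): c = -2.0000 + 0.8260i → escape time 1
(row=1, col=1): c = -1.6475 + 0.8260i → escape time 3
(row=1, col=2): c = -1.2950 + 0.8260i → escape time 3
(row=1, col=3): c = -0.9425 + 0.8260i → escape time 3
(row=1, col=4): c = -0.5900 + 0.8260i → escape time 4
(row=2, col=0): c = -2.0000 + 0.6820i → escape time 1
(row=2, col=1): c = -1.6475 + 0.6820i → escape time 3
(row=2, col=2): c = -1.2950 + 0.6820i → escape time 3
(row=2, col=3): c = -0.9425 + 0.6820i → escape time 4
(row=2, col=4): c = -0.5900 + 0.6820i → escape time 5
(row=3, col=0): c = -2.0000 + 0.5380i → escape time 1
(row=3, col=1): c = -1.6475 + 0.5380i → escape time 3
(row=3, col=2): c = -1.2950 + 0.5380i → escape time 3
(row=3, col=3): c = -0.9425 + 0.5380i → escape time 5
(row=3, col=4): c = -0.5900 + 0.5380i → escape time 5
(row=4, col=0): c = -2.0000 + 0.3940i → escape time 1
(row=4, col=1): c = -1.6475 + 0.3940i → escape time 3
(row=4, col=2): c = -1.2950 + 0.3940i → escape time 5
(row=4, col=3): c = -0.9425 + 0.3940i → escape time 5
(row=4, col=4): c = -0.5900 + 0.3940i → escape time 5
(row=5, col=0): c = -2.0000 + 0.2500i → escape time 1
(row=5, col=1): c = -1.6475 + 0.2500i → escape time 4
(row=5, col=2): c = -1.2950 + 0.2500i → escape time 5
(row=5, col=3): c = -0.9425 + 0.2500i → escape time 5
(row=5, col=4): c = -0.5900 + 0.2500i → escape time 5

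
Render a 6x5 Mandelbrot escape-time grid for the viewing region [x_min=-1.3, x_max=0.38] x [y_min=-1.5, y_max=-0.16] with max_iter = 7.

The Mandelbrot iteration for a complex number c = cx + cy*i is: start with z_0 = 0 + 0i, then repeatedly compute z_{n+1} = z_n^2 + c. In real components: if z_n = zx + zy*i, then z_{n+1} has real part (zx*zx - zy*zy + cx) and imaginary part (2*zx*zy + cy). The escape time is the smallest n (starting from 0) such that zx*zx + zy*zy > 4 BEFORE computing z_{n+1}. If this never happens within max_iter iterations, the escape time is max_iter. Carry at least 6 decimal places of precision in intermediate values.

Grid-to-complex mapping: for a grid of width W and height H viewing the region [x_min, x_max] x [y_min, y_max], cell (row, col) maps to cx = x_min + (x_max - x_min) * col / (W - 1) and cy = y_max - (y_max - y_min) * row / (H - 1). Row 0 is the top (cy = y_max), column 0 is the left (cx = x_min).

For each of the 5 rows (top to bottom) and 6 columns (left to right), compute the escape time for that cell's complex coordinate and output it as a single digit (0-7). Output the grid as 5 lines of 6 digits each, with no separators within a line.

(row=0, col=0): c = -1.3000 + -0.1600i → escape time 7
(row=0, col=1): c = -0.9640 + -0.1600i → escape time 7
(row=0, col=2): c = -0.6280 + -0.1600i → escape time 7
(row=0, col=3): c = -0.2920 + -0.1600i → escape time 7
(row=0, col=4): c = 0.0440 + -0.1600i → escape time 7
(row=0, col=5): c = 0.3800 + -0.1600i → escape time 7
(row=1, col=0): c = -1.3000 + -0.4950i → escape time 4
(row=1, col=1): c = -0.9640 + -0.4950i → escape time 5
(row=1, col=2): c = -0.6280 + -0.4950i → escape time 7
(row=1, col=3): c = -0.2920 + -0.4950i → escape time 7
(row=1, col=4): c = 0.0440 + -0.4950i → escape time 7
(row=1, col=5): c = 0.3800 + -0.4950i → escape time 7
(row=2, col=0): c = -1.3000 + -0.8300i → escape time 3
(row=2, col=1): c = -0.9640 + -0.8300i → escape time 3
(row=2, col=2): c = -0.6280 + -0.8300i → escape time 4
(row=2, col=3): c = -0.2920 + -0.8300i → escape time 7
(row=2, col=4): c = 0.0440 + -0.8300i → escape time 7
(row=2, col=5): c = 0.3800 + -0.8300i → escape time 4
(row=3, col=0): c = -1.3000 + -1.1650i → escape time 2
(row=3, col=1): c = -0.9640 + -1.1650i → escape time 3
(row=3, col=2): c = -0.6280 + -1.1650i → escape time 3
(row=3, col=3): c = -0.2920 + -1.1650i → escape time 4
(row=3, col=4): c = 0.0440 + -1.1650i → escape time 3
(row=3, col=5): c = 0.3800 + -1.1650i → escape time 2
(row=4, col=0): c = -1.3000 + -1.5000i → escape time 2
(row=4, col=1): c = -0.9640 + -1.5000i → escape time 2
(row=4, col=2): c = -0.6280 + -1.5000i → escape time 2
(row=4, col=3): c = -0.2920 + -1.5000i → escape time 2
(row=4, col=4): c = 0.0440 + -1.5000i → escape time 2
(row=4, col=5): c = 0.3800 + -1.5000i → escape time 2

Answer: 777777
457777
334774
233432
222222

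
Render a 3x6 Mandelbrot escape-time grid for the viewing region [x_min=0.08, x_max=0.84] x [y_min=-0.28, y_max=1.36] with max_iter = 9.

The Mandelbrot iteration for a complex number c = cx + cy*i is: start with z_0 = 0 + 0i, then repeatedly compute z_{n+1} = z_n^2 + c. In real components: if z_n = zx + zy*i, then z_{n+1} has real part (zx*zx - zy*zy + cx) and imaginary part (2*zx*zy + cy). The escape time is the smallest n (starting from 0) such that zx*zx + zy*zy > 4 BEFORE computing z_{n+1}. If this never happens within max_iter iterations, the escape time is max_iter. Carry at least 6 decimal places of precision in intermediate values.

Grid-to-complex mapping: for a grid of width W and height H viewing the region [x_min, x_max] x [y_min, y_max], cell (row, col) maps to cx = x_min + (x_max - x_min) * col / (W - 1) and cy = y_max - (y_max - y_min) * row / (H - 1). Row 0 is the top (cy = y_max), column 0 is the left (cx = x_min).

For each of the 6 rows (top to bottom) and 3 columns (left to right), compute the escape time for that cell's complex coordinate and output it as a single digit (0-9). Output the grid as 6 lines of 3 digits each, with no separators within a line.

(row=0, col=0): c = 0.0800 + 1.3600i → escape time 2
(row=0, col=1): c = 0.4600 + 1.3600i → escape time 2
(row=0, col=2): c = 0.8400 + 1.3600i → escape time 2
(row=1, col=0): c = 0.0800 + 1.0320i → escape time 4
(row=1, col=1): c = 0.4600 + 1.0320i → escape time 2
(row=1, col=2): c = 0.8400 + 1.0320i → escape time 2
(row=2, col=0): c = 0.0800 + 0.7040i → escape time 9
(row=2, col=1): c = 0.4600 + 0.7040i → escape time 4
(row=2, col=2): c = 0.8400 + 0.7040i → escape time 2
(row=3, col=0): c = 0.0800 + 0.3760i → escape time 9
(row=3, col=1): c = 0.4600 + 0.3760i → escape time 9
(row=3, col=2): c = 0.8400 + 0.3760i → escape time 3
(row=4, col=0): c = 0.0800 + 0.0480i → escape time 9
(row=4, col=1): c = 0.4600 + 0.0480i → escape time 5
(row=4, col=2): c = 0.8400 + 0.0480i → escape time 3
(row=5, col=0): c = 0.0800 + -0.2800i → escape time 9
(row=5, col=1): c = 0.4600 + -0.2800i → escape time 7
(row=5, col=2): c = 0.8400 + -0.2800i → escape time 3

Answer: 222
422
942
993
953
973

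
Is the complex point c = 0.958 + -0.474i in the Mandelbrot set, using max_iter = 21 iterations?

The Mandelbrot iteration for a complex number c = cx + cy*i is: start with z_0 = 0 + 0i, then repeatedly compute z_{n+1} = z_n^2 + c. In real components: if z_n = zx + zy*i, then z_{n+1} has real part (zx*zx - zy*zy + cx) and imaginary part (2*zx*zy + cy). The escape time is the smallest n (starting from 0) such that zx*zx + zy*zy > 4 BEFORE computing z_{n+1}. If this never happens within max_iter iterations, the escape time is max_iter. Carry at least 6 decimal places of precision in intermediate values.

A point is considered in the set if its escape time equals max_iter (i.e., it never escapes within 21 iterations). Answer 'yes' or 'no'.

Answer: no

Derivation:
z_0 = 0 + 0i, c = 0.9580 + -0.4740i
Iter 1: z = 0.9580 + -0.4740i, |z|^2 = 1.1424
Iter 2: z = 1.6511 + -1.3822i, |z|^2 = 4.6365
Escaped at iteration 2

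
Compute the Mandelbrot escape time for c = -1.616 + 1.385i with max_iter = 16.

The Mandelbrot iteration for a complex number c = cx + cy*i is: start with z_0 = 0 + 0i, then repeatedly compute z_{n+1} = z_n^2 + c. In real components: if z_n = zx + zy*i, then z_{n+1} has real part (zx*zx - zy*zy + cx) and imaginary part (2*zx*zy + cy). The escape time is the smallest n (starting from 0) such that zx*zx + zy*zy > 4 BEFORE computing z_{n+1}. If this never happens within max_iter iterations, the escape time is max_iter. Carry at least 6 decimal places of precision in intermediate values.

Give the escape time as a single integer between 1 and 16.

Answer: 1

Derivation:
z_0 = 0 + 0i, c = -1.6160 + 1.3850i
Iter 1: z = -1.6160 + 1.3850i, |z|^2 = 4.5297
Escaped at iteration 1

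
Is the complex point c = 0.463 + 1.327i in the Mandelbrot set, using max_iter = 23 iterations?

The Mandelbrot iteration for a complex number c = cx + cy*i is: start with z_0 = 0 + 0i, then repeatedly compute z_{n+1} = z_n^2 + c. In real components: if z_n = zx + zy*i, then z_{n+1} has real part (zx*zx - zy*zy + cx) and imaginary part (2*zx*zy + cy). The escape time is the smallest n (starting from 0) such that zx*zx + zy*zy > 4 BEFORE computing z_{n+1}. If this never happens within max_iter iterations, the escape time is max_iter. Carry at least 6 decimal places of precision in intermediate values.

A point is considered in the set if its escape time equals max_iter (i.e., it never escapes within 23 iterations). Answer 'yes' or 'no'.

Answer: no

Derivation:
z_0 = 0 + 0i, c = 0.4630 + 1.3270i
Iter 1: z = 0.4630 + 1.3270i, |z|^2 = 1.9753
Iter 2: z = -1.0836 + 2.5558i, |z|^2 = 7.7062
Escaped at iteration 2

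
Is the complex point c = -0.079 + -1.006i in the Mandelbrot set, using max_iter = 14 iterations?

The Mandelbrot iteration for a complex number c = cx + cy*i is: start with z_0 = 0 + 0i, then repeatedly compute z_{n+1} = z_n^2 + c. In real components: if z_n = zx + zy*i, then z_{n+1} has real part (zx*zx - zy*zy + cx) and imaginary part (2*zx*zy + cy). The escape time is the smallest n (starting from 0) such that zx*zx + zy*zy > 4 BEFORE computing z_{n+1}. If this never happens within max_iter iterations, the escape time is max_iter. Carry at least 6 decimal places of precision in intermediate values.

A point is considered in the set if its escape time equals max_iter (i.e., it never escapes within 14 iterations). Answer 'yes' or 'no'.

Answer: no

Derivation:
z_0 = 0 + 0i, c = -0.0790 + -1.0060i
Iter 1: z = -0.0790 + -1.0060i, |z|^2 = 1.0183
Iter 2: z = -1.0848 + -0.8471i, |z|^2 = 1.8943
Iter 3: z = 0.3803 + 0.8318i, |z|^2 = 0.8364
Iter 4: z = -0.6262 + -0.3734i, |z|^2 = 0.5316
Iter 5: z = 0.1737 + -0.5384i, |z|^2 = 0.3200
Iter 6: z = -0.3387 + -1.1930i, |z|^2 = 1.5380
Iter 7: z = -1.3876 + -0.1979i, |z|^2 = 1.9647
Iter 8: z = 1.8074 + -0.4567i, |z|^2 = 3.4751
Iter 9: z = 2.9790 + -2.6567i, |z|^2 = 15.9322
Escaped at iteration 9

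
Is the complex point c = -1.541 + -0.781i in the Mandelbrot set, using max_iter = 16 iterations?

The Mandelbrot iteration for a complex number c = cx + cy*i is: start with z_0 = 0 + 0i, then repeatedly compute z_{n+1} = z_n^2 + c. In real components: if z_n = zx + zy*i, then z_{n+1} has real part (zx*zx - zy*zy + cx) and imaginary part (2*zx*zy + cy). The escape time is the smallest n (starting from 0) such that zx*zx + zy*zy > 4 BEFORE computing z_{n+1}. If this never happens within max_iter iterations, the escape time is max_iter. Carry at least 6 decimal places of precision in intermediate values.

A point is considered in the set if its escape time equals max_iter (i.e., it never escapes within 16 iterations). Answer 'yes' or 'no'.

Answer: no

Derivation:
z_0 = 0 + 0i, c = -1.5410 + -0.7810i
Iter 1: z = -1.5410 + -0.7810i, |z|^2 = 2.9846
Iter 2: z = 0.2237 + 1.6260i, |z|^2 = 2.6941
Iter 3: z = -4.1350 + -0.0534i, |z|^2 = 17.1008
Escaped at iteration 3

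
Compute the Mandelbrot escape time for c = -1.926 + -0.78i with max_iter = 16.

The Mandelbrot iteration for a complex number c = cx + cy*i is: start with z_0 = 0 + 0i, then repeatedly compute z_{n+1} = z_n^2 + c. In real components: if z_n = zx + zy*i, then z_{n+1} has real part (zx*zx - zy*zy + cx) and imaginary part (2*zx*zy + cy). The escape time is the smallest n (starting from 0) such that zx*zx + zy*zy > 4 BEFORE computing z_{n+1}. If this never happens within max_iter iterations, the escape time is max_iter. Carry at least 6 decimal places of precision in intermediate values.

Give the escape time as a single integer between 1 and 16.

z_0 = 0 + 0i, c = -1.9260 + -0.7800i
Iter 1: z = -1.9260 + -0.7800i, |z|^2 = 4.3179
Escaped at iteration 1

Answer: 1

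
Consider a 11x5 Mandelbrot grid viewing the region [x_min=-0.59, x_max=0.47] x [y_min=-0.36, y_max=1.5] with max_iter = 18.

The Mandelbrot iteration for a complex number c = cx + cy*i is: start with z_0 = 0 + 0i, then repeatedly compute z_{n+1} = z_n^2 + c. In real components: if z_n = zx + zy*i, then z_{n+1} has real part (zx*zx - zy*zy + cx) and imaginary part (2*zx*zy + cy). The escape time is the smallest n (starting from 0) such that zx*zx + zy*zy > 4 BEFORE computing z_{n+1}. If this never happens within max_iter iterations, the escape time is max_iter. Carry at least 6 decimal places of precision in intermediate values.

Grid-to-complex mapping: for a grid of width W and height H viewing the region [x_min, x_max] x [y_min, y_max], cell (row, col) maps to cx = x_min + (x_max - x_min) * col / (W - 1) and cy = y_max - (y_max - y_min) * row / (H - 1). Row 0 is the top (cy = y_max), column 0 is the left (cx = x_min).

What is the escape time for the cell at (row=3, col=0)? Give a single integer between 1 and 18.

z_0 = 0 + 0i, c = -0.5900 + 0.1050i
Iter 1: z = -0.5900 + 0.1050i, |z|^2 = 0.3591
Iter 2: z = -0.2529 + -0.0189i, |z|^2 = 0.0643
Iter 3: z = -0.5264 + 0.1146i, |z|^2 = 0.2902
Iter 4: z = -0.3260 + -0.0156i, |z|^2 = 0.1065
Iter 5: z = -0.4839 + 0.1152i, |z|^2 = 0.2475
Iter 6: z = -0.3691 + -0.0065i, |z|^2 = 0.1363
Iter 7: z = -0.4538 + 0.1098i, |z|^2 = 0.2180
Iter 8: z = -0.3961 + 0.0054i, |z|^2 = 0.1569
Iter 9: z = -0.4331 + 0.1008i, |z|^2 = 0.1978
Iter 10: z = -0.4125 + 0.0177i, |z|^2 = 0.1705
Iter 11: z = -0.4201 + 0.0904i, |z|^2 = 0.1847
Iter 12: z = -0.4217 + 0.0291i, |z|^2 = 0.1786
Iter 13: z = -0.4130 + 0.0805i, |z|^2 = 0.1771
Iter 14: z = -0.4259 + 0.0385i, |z|^2 = 0.1829
Iter 15: z = -0.4101 + 0.0722i, |z|^2 = 0.1734
Iter 16: z = -0.4270 + 0.0458i, |z|^2 = 0.1844
Iter 17: z = -0.4097 + 0.0659i, |z|^2 = 0.1722

Answer: 18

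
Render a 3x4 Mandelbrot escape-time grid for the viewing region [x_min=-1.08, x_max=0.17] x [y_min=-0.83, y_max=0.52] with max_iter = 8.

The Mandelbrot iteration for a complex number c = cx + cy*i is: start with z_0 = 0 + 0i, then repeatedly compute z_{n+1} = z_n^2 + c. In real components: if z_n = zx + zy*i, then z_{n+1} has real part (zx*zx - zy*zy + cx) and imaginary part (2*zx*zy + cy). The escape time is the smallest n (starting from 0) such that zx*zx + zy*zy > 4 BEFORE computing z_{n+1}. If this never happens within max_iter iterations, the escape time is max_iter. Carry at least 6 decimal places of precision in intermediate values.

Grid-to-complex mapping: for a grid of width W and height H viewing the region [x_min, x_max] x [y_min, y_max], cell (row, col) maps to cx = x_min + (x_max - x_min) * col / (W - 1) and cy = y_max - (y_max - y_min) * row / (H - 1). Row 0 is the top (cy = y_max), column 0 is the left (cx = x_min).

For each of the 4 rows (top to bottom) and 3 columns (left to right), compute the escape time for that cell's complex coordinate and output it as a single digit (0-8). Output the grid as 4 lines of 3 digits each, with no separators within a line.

Answer: 588
888
788
355

Derivation:
(row=0, col=0): c = -1.0800 + 0.5200i → escape time 5
(row=0, col=1): c = -0.4550 + 0.5200i → escape time 8
(row=0, col=2): c = 0.1700 + 0.5200i → escape time 8
(row=1, col=0): c = -1.0800 + 0.0700i → escape time 8
(row=1, col=1): c = -0.4550 + 0.0700i → escape time 8
(row=1, col=2): c = 0.1700 + 0.0700i → escape time 8
(row=2, col=0): c = -1.0800 + -0.3800i → escape time 7
(row=2, col=1): c = -0.4550 + -0.3800i → escape time 8
(row=2, col=2): c = 0.1700 + -0.3800i → escape time 8
(row=3, col=0): c = -1.0800 + -0.8300i → escape time 3
(row=3, col=1): c = -0.4550 + -0.8300i → escape time 5
(row=3, col=2): c = 0.1700 + -0.8300i → escape time 5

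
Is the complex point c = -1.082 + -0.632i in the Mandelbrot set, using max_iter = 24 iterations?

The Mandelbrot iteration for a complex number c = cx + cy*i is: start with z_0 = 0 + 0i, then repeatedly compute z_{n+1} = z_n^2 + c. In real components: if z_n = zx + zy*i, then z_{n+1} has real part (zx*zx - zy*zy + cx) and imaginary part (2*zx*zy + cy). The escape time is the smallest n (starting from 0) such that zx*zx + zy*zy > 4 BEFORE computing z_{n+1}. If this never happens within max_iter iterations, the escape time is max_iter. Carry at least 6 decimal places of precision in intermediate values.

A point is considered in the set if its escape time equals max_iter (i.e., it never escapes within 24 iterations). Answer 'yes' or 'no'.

Answer: no

Derivation:
z_0 = 0 + 0i, c = -1.0820 + -0.6320i
Iter 1: z = -1.0820 + -0.6320i, |z|^2 = 1.5701
Iter 2: z = -0.3107 + 0.7356i, |z|^2 = 0.6377
Iter 3: z = -1.5266 + -1.0891i, |z|^2 = 3.5168
Iter 4: z = 0.0624 + 2.6934i, |z|^2 = 7.2585
Escaped at iteration 4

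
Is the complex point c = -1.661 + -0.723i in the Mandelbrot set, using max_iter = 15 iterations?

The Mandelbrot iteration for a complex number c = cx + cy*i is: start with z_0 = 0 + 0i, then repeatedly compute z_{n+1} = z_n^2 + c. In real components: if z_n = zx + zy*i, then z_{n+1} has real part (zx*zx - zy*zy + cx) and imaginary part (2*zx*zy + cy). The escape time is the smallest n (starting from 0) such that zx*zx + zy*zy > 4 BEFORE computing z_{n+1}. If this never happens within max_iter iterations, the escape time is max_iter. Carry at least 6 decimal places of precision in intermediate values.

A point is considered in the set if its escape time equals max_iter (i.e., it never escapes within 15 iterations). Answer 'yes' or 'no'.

Answer: no

Derivation:
z_0 = 0 + 0i, c = -1.6610 + -0.7230i
Iter 1: z = -1.6610 + -0.7230i, |z|^2 = 3.2816
Iter 2: z = 0.5752 + 1.6788i, |z|^2 = 3.1492
Iter 3: z = -4.1485 + 1.2083i, |z|^2 = 18.6703
Escaped at iteration 3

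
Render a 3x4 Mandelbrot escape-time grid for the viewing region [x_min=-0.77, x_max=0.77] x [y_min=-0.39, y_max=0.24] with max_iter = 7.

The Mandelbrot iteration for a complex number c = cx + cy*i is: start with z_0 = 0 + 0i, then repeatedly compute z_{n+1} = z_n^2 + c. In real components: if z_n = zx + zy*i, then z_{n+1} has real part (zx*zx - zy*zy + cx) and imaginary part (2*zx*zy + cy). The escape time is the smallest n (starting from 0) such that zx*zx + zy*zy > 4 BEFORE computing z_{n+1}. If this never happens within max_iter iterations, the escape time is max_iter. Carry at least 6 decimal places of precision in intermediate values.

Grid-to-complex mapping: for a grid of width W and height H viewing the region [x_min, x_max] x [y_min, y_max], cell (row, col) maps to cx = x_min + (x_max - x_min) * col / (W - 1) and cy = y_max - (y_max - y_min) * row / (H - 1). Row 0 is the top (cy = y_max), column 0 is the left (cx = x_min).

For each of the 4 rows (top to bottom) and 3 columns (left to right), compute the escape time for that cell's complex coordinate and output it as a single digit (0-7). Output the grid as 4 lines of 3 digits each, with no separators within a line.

(row=0, col=0): c = -0.7700 + 0.2400i → escape time 7
(row=0, col=1): c = 0.0000 + 0.2400i → escape time 7
(row=0, col=2): c = 0.7700 + 0.2400i → escape time 3
(row=1, col=0): c = -0.7700 + 0.0300i → escape time 7
(row=1, col=1): c = 0.0000 + 0.0300i → escape time 7
(row=1, col=2): c = 0.7700 + 0.0300i → escape time 3
(row=2, col=0): c = -0.7700 + -0.1800i → escape time 7
(row=2, col=1): c = 0.0000 + -0.1800i → escape time 7
(row=2, col=2): c = 0.7700 + -0.1800i → escape time 3
(row=3, col=0): c = -0.7700 + -0.3900i → escape time 7
(row=3, col=1): c = 0.0000 + -0.3900i → escape time 7
(row=3, col=2): c = 0.7700 + -0.3900i → escape time 3

Answer: 773
773
773
773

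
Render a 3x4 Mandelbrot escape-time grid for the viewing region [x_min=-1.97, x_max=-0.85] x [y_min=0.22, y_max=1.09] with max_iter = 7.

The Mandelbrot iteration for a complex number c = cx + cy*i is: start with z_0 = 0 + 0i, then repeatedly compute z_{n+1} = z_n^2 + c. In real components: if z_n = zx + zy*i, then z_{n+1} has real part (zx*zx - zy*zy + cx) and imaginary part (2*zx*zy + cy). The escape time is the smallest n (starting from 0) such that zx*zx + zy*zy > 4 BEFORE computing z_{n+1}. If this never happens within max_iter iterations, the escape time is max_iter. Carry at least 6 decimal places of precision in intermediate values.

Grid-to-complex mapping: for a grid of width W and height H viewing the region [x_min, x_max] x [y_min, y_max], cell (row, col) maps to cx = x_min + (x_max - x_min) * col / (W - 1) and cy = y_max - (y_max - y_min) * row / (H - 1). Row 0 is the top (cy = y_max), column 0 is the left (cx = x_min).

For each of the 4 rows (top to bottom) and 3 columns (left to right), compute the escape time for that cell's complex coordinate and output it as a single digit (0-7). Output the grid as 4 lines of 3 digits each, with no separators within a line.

Answer: 123
134
136
367

Derivation:
(row=0, col=0): c = -1.9700 + 1.0900i → escape time 1
(row=0, col=1): c = -1.4100 + 1.0900i → escape time 2
(row=0, col=2): c = -0.8500 + 1.0900i → escape time 3
(row=1, col=0): c = -1.9700 + 0.8000i → escape time 1
(row=1, col=1): c = -1.4100 + 0.8000i → escape time 3
(row=1, col=2): c = -0.8500 + 0.8000i → escape time 4
(row=2, col=0): c = -1.9700 + 0.5100i → escape time 1
(row=2, col=1): c = -1.4100 + 0.5100i → escape time 3
(row=2, col=2): c = -0.8500 + 0.5100i → escape time 6
(row=3, col=0): c = -1.9700 + 0.2200i → escape time 3
(row=3, col=1): c = -1.4100 + 0.2200i → escape time 6
(row=3, col=2): c = -0.8500 + 0.2200i → escape time 7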